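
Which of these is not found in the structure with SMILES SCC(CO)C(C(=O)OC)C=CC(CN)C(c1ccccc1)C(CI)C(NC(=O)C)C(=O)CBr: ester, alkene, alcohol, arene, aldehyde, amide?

aldehyde

alcohol: present (CH(CH2OH) — pendant –CH2OH on an sp³ backbone C → alcohol).
ester: present (CH(COOCH3) — pendant –COOCH3: carbonyl C bonded to C and –OCH3 → ester).
alkene: present (CH=CH — C=C double bond → alkene).
amide: present (CH(NHCOCH3) — pendant –NHC(=O)CH3: N bonded to a carbonyl → amide (not amine)).
arene: present (CH(C6H5) — pendant –C6H5: benzene ring → arene).
aldehyde: absent. In CO, the carbonyl carbon is bonded to two carbons, so it is a ketone, not an aldehyde.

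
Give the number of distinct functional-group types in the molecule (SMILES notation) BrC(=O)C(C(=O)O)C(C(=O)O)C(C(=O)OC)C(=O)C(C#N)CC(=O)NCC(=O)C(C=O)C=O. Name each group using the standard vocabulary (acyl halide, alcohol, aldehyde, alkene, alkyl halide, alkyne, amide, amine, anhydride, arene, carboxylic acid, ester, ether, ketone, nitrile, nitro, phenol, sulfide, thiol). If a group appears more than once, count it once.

7

–C(=O)Br: carbonyl C bonded to C and to a halogen → acyl halide (not alkyl halide).
pendant –COOH: carbonyl C bonded to C and –OH → carboxylic acid.
pendant –COOH: carbonyl C bonded to C and –OH → carboxylic acid.
pendant –COOCH3: carbonyl C bonded to C and –OCH3 → ester.
–C(=O)– with carbon on both sides → ketone.
pendant –C≡N: nitrile.
–C(=O)–N– linkage → amide (the N is not an amine).
–C(=O)– with carbon on both sides → ketone.
pendant –CHO: carbonyl C bonded to C and H → aldehyde.
terminal –CHO: carbonyl C bonded to H and C → aldehyde.
Distinct types present: acyl halide, aldehyde, amide, carboxylic acid, ester, ketone, nitrile.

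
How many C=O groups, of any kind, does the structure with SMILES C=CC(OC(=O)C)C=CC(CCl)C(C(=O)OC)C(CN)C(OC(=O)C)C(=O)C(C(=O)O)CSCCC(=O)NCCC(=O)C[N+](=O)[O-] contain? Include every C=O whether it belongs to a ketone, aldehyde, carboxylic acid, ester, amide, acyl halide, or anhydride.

CH(OCOCH3): ester, 1 C=O (running total 1).
CH(COOCH3): ester, 1 C=O (running total 2).
CH(OCOCH3): ester, 1 C=O (running total 3).
CO: ketone, 1 C=O (running total 4).
CH(COOH): carboxylic acid, 1 C=O (running total 5).
CH2CONHCH2: amide, 1 C=O (running total 6).
CO: ketone, 1 C=O (running total 7).

7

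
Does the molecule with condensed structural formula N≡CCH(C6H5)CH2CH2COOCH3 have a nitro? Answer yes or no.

N≡C–: carbon triple-bonded to nitrogen → nitrile.
pendant –C6H5: benzene ring → arene.
–C(=O)OCH3: carbonyl C bonded to C and to –OCH3 → ester (not ketone + ether).
The groups actually present are: arene, ester, nitrile.

no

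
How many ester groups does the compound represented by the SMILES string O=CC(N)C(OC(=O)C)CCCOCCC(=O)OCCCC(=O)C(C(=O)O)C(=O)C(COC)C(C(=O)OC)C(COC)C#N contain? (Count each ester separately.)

terminal –CHO: carbonyl C bonded to H and C → aldehyde.
–NH2 on an sp³ carbon with no adjacent C=O → amine.
pendant –OC(=O)CH3: an acyloxy group → ester.
C–O–C with sp³ carbons on both sides and no adjacent C=O → ether.
–C(=O)–O–C with C on the carbonyl side → ester.
–C(=O)– with carbon on both sides → ketone.
pendant –COOH: carbonyl C bonded to C and –OH → carboxylic acid.
–C(=O)– with carbon on both sides → ketone.
pendant –CH2OCH3: C–O–C linkage → ether.
pendant –COOCH3: carbonyl C bonded to C and –OCH3 → ester.
pendant –CH2OCH3: C–O–C linkage → ether.
–C≡N: carbon triple-bonded to nitrogen → nitrile.
Ester appears at: CH(OCOCH3), CH2COOCH2, CH(COOCH3) → 3.

3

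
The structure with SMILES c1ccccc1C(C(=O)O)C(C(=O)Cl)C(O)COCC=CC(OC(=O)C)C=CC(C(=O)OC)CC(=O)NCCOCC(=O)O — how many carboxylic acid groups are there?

Working along the chain:
  C6H5: C6H5– phenyl ring → arene.
  CH(COOH): pendant –COOH: carbonyl C bonded to C and –OH → carboxylic acid.
  CH(COCl): pendant –C(=O)X: carbonyl C bonded to C and halogen → acyl halide.
  CH(OH): –OH on an sp³ carbon → alcohol (secondary).
  CH2OCH2: C–O–C with sp³ carbons on both sides and no adjacent C=O → ether.
  CH=CH: C=C double bond → alkene.
  CH(OCOCH3): pendant –OC(=O)CH3: an acyloxy group → ester.
  CH=CH: C=C double bond → alkene.
  CH(COOCH3): pendant –COOCH3: carbonyl C bonded to C and –OCH3 → ester.
  CH2CONHCH2: –C(=O)–N– linkage → amide (the N is not an amine).
  CH2OCH2: C–O–C with sp³ carbons on both sides and no adjacent C=O → ether.
  COOH: –COOH: carbonyl C bonded to –OH and C → carboxylic acid (the –OH is not a separate alcohol).
Carboxylic acid appears at: CH(COOH), COOH → 2.

2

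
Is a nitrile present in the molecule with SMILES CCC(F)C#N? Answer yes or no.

halogen on an sp³ carbon → alkyl halide.
–C≡N: carbon triple-bonded to nitrogen → nitrile.
The CN segment supplies the nitrile: –C≡N: carbon triple-bonded to nitrogen → nitrile.

yes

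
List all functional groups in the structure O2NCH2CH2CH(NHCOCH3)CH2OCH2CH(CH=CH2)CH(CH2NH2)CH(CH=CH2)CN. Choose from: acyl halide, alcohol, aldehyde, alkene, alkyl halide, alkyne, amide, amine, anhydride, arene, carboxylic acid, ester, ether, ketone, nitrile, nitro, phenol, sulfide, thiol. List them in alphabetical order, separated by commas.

–NO2 on carbon → nitro group.
pendant –NHC(=O)CH3: N bonded to a carbonyl → amide (not amine).
C–O–C with sp³ carbons on both sides and no adjacent C=O → ether.
pendant –CH=CH2: C=C double bond → alkene.
pendant –CH2NH2: N on sp³ C, no adjacent C=O → amine.
pendant –CH=CH2: C=C double bond → alkene.
–C≡N: carbon triple-bonded to nitrogen → nitrile.

alkene, amide, amine, ether, nitrile, nitro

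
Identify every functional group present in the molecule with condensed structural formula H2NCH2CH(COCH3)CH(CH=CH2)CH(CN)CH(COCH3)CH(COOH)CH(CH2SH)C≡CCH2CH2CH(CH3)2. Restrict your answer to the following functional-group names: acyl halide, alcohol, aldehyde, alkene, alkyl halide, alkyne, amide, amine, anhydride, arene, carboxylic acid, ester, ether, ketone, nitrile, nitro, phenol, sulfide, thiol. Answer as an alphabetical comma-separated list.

–NH2 on an sp³ carbon with no adjacent C=O → amine.
pendant –COCH3: carbonyl C bonded to two carbons → ketone.
pendant –CH=CH2: C=C double bond → alkene.
pendant –C≡N: nitrile.
pendant –COCH3: carbonyl C bonded to two carbons → ketone.
pendant –COOH: carbonyl C bonded to C and –OH → carboxylic acid.
pendant –CH2SH → thiol.
C≡C triple bond → alkyne.

alkene, alkyne, amine, carboxylic acid, ketone, nitrile, thiol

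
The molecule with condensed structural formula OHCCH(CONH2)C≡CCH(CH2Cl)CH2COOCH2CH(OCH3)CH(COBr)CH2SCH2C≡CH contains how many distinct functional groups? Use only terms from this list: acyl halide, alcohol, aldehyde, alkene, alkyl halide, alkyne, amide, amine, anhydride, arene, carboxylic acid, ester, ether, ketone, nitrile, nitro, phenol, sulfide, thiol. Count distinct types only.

Working along the chain:
  OHC: terminal –CHO: carbonyl C bonded to H and C → aldehyde.
  CH(CONH2): pendant –CONH2: carbonyl C bonded to C and N → amide.
  C≡C: C≡C triple bond → alkyne.
  CH(CH2Cl): pendant –CH2X: halogen on sp³ carbon → alkyl halide.
  CH2COOCH2: –C(=O)–O–C with C on the carbonyl side → ester.
  CH(OCH3): pendant –OCH3: C–O–C with sp³ C, no adjacent C=O → ether.
  CH(COBr): pendant –C(=O)X: carbonyl C bonded to C and halogen → acyl halide.
  CH2SCH2: C–S–C linkage → sulfide (thioether).
  C≡CH: C≡C triple bond → alkyne.
Distinct types present: acyl halide, aldehyde, alkyl halide, alkyne, amide, ester, ether, sulfide.

8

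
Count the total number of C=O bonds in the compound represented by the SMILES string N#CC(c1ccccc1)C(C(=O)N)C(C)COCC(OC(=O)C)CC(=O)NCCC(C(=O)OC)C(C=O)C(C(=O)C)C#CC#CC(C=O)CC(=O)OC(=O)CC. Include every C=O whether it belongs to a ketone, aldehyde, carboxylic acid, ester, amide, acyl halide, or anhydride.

9

CH(CONH2): amide, 1 C=O (running total 1).
CH(OCOCH3): ester, 1 C=O (running total 2).
CH2CONHCH2: amide, 1 C=O (running total 3).
CH(COOCH3): ester, 1 C=O (running total 4).
CH(CHO): aldehyde, 1 C=O (running total 5).
CH(COCH3): ketone, 1 C=O (running total 6).
CH(CHO): aldehyde, 1 C=O (running total 7).
CH2CO-O-COCH2: anhydride, 2 C=O (running total 9).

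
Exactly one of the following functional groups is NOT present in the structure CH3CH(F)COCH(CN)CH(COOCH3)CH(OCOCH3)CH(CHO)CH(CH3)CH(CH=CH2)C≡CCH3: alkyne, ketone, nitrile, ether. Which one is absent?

ketone: present (CO — –C(=O)– with carbon on both sides → ketone).
nitrile: present (CH(CN) — pendant –C≡N: nitrile).
alkyne: present (C≡C — C≡C triple bond → alkyne).
ether: absent. In each of CH(COOCH3) and CH(OCOCH3), the C–O–C oxygen is adjacent to a C=O, so it belongs to an ester, not an ether.

ether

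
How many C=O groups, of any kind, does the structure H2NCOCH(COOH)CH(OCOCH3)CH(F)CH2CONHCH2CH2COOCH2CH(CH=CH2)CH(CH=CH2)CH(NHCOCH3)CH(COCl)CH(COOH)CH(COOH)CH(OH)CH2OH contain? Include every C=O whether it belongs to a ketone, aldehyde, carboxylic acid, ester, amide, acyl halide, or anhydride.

H2NCO: amide, 1 C=O (running total 1).
CH(COOH): carboxylic acid, 1 C=O (running total 2).
CH(OCOCH3): ester, 1 C=O (running total 3).
CH2CONHCH2: amide, 1 C=O (running total 4).
CH2COOCH2: ester, 1 C=O (running total 5).
CH(NHCOCH3): amide, 1 C=O (running total 6).
CH(COCl): acyl halide, 1 C=O (running total 7).
CH(COOH): carboxylic acid, 1 C=O (running total 8).
CH(COOH): carboxylic acid, 1 C=O (running total 9).

9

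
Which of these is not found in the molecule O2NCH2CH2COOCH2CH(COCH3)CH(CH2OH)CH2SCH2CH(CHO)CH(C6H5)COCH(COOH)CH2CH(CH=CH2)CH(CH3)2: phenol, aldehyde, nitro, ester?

ester: present (CH2COOCH2 — –C(=O)–O–C with C on the carbonyl side → ester).
aldehyde: present (CH(CHO) — pendant –CHO: carbonyl C bonded to C and H → aldehyde).
nitro: present (O2NCH2 — –NO2 on carbon → nitro group).
phenol: absent. In CH(CH2OH), the –OH is on an sp³ carbon, not on an aromatic ring, so it is an alcohol.

phenol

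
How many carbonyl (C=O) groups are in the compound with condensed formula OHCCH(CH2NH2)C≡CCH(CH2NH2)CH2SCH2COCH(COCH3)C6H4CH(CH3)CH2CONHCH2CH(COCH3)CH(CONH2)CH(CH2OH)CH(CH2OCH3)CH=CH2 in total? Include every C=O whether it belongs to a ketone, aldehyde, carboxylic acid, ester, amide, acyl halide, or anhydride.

6

OHC: aldehyde, 1 C=O (running total 1).
CO: ketone, 1 C=O (running total 2).
CH(COCH3): ketone, 1 C=O (running total 3).
CH2CONHCH2: amide, 1 C=O (running total 4).
CH(COCH3): ketone, 1 C=O (running total 5).
CH(CONH2): amide, 1 C=O (running total 6).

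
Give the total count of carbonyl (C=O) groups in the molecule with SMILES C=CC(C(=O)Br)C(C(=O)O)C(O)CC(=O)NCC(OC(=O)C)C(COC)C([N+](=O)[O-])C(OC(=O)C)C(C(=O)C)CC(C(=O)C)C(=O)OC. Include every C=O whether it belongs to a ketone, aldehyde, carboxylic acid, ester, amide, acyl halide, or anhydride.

8

CH(COBr): acyl halide, 1 C=O (running total 1).
CH(COOH): carboxylic acid, 1 C=O (running total 2).
CH2CONHCH2: amide, 1 C=O (running total 3).
CH(OCOCH3): ester, 1 C=O (running total 4).
CH(OCOCH3): ester, 1 C=O (running total 5).
CH(COCH3): ketone, 1 C=O (running total 6).
CH(COCH3): ketone, 1 C=O (running total 7).
COOCH3: ester, 1 C=O (running total 8).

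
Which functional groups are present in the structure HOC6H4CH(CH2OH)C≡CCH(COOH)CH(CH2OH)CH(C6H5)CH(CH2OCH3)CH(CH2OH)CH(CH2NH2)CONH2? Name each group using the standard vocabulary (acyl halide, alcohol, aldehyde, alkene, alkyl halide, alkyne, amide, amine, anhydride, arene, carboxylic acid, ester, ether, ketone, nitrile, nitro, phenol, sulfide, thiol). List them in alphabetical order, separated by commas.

Working along the chain:
  HOC6H4: –OH attached directly to an aromatic ring → phenol (not alcohol); the ring itself is an arene.
  CH(CH2OH): pendant –CH2OH on an sp³ backbone C → alcohol.
  C≡C: C≡C triple bond → alkyne.
  CH(COOH): pendant –COOH: carbonyl C bonded to C and –OH → carboxylic acid.
  CH(CH2OH): pendant –CH2OH on an sp³ backbone C → alcohol.
  CH(C6H5): pendant –C6H5: benzene ring → arene.
  CH(CH2OCH3): pendant –CH2OCH3: C–O–C linkage → ether.
  CH(CH2OH): pendant –CH2OH on an sp³ backbone C → alcohol.
  CH(CH2NH2): pendant –CH2NH2: N on sp³ C, no adjacent C=O → amine.
  CONH2: –C(=O)NH2: carbonyl C bonded to C and to N → amide (the N is not a separate amine).

alcohol, alkyne, amide, amine, arene, carboxylic acid, ether, phenol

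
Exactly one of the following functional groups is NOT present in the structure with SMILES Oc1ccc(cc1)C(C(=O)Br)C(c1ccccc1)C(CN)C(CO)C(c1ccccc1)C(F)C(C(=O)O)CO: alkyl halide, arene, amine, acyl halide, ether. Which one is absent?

alkyl halide: present (CH(F) — halogen on an sp³ carbon → alkyl halide).
acyl halide: present (CH(COBr) — pendant –C(=O)X: carbonyl C bonded to C and halogen → acyl halide).
amine: present (CH(CH2NH2) — pendant –CH2NH2: N on sp³ C, no adjacent C=O → amine).
arene: present (HOC6H4 — –OH attached directly to an aromatic ring → phenol (not alcohol); the ring itself is an arene).
ether: no segment matches this pattern.

ether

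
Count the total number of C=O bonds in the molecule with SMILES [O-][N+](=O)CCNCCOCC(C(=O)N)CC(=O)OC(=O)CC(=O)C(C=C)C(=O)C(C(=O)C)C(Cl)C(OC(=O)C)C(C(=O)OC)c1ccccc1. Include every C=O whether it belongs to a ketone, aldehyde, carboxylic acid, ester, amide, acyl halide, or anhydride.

8

CH(CONH2): amide, 1 C=O (running total 1).
CH2CO-O-COCH2: anhydride, 2 C=O (running total 3).
CO: ketone, 1 C=O (running total 4).
CO: ketone, 1 C=O (running total 5).
CH(COCH3): ketone, 1 C=O (running total 6).
CH(OCOCH3): ester, 1 C=O (running total 7).
CH(COOCH3): ester, 1 C=O (running total 8).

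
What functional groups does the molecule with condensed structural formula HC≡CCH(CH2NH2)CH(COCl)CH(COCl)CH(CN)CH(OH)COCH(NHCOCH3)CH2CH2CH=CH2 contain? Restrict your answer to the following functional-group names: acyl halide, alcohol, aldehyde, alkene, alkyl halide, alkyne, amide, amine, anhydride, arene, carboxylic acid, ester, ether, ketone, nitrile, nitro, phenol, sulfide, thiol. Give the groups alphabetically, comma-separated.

Reading the structure from left to right:
  HC≡C: C≡C triple bond → alkyne.
  CH(CH2NH2): pendant –CH2NH2: N on sp³ C, no adjacent C=O → amine.
  CH(COCl): pendant –C(=O)X: carbonyl C bonded to C and halogen → acyl halide.
  CH(COCl): pendant –C(=O)X: carbonyl C bonded to C and halogen → acyl halide.
  CH(CN): pendant –C≡N: nitrile.
  CH(OH): –OH on an sp³ carbon → alcohol (secondary).
  CO: –C(=O)– with carbon on both sides → ketone.
  CH(NHCOCH3): pendant –NHC(=O)CH3: N bonded to a carbonyl → amide (not amine).
  CH=CH2: C=C double bond → alkene.

acyl halide, alcohol, alkene, alkyne, amide, amine, ketone, nitrile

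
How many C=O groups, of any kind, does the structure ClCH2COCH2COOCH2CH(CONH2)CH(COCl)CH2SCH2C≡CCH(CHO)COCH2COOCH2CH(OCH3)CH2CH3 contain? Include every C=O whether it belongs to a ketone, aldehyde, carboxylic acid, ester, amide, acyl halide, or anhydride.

7

CO: ketone, 1 C=O (running total 1).
CH2COOCH2: ester, 1 C=O (running total 2).
CH(CONH2): amide, 1 C=O (running total 3).
CH(COCl): acyl halide, 1 C=O (running total 4).
CH(CHO): aldehyde, 1 C=O (running total 5).
CO: ketone, 1 C=O (running total 6).
CH2COOCH2: ester, 1 C=O (running total 7).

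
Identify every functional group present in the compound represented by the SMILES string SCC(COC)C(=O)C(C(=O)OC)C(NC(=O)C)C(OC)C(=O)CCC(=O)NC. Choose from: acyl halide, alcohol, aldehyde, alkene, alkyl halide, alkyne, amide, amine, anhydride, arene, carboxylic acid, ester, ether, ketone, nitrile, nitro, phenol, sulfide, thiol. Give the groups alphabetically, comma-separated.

amide, ester, ether, ketone, thiol

Working along the chain:
  HSCH2: –SH on an sp³ carbon → thiol.
  CH(CH2OCH3): pendant –CH2OCH3: C–O–C linkage → ether.
  CO: –C(=O)– with carbon on both sides → ketone.
  CH(COOCH3): pendant –COOCH3: carbonyl C bonded to C and –OCH3 → ester.
  CH(NHCOCH3): pendant –NHC(=O)CH3: N bonded to a carbonyl → amide (not amine).
  CH(OCH3): pendant –OCH3: C–O–C with sp³ C, no adjacent C=O → ether.
  CO: –C(=O)– with carbon on both sides → ketone.
  CONHCH3: –C(=O)NHCH3: carbonyl C bonded to C and to N → amide (the N is not an amine).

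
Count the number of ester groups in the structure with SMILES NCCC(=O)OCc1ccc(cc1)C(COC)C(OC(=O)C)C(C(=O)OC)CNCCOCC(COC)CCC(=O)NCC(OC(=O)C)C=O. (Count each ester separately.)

Working along the chain:
  H2NCH2: –NH2 on an sp³ carbon with no adjacent C=O → amine.
  CH2COOCH2: –C(=O)–O–C with C on the carbonyl side → ester.
  C6H4: para-disubstituted benzene ring → arene.
  CH(CH2OCH3): pendant –CH2OCH3: C–O–C linkage → ether.
  CH(OCOCH3): pendant –OC(=O)CH3: an acyloxy group → ester.
  CH(COOCH3): pendant –COOCH3: carbonyl C bonded to C and –OCH3 → ester.
  CH2NHCH2: C–N–C with sp³ carbons and no adjacent C=O → amine (secondary).
  CH2OCH2: C–O–C with sp³ carbons on both sides and no adjacent C=O → ether.
  CH(CH2OCH3): pendant –CH2OCH3: C–O–C linkage → ether.
  CH2CONHCH2: –C(=O)–N– linkage → amide (the N is not an amine).
  CH(OCOCH3): pendant –OC(=O)CH3: an acyloxy group → ester.
  CHO: terminal –CHO: carbonyl C bonded to H and C → aldehyde.
Ester appears at: CH2COOCH2, CH(OCOCH3), CH(COOCH3), CH(OCOCH3) → 4.

4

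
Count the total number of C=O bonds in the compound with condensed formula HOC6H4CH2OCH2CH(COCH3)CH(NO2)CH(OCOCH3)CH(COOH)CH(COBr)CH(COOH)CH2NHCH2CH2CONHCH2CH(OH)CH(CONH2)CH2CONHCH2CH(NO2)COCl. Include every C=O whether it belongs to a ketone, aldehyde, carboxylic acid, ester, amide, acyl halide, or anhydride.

CH(COCH3): ketone, 1 C=O (running total 1).
CH(OCOCH3): ester, 1 C=O (running total 2).
CH(COOH): carboxylic acid, 1 C=O (running total 3).
CH(COBr): acyl halide, 1 C=O (running total 4).
CH(COOH): carboxylic acid, 1 C=O (running total 5).
CH2CONHCH2: amide, 1 C=O (running total 6).
CH(CONH2): amide, 1 C=O (running total 7).
CH2CONHCH2: amide, 1 C=O (running total 8).
COCl: acyl halide, 1 C=O (running total 9).

9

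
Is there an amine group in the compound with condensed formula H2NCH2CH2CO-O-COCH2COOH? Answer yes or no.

yes

–NH2 on an sp³ carbon with no adjacent C=O → amine.
two acyl groups sharing one oxygen, –C(=O)–O–C(=O)– → anhydride.
–COOH: carbonyl C bonded to –OH and C → carboxylic acid (the –OH is not a separate alcohol).
The H2NCH2 segment supplies the amine: –NH2 on an sp³ carbon with no adjacent C=O → amine.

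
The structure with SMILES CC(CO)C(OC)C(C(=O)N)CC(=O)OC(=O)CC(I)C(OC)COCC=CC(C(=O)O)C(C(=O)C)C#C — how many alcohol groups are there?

Reading the structure from left to right:
  CH(CH2OH): pendant –CH2OH on an sp³ backbone C → alcohol.
  CH(OCH3): pendant –OCH3: C–O–C with sp³ C, no adjacent C=O → ether.
  CH(CONH2): pendant –CONH2: carbonyl C bonded to C and N → amide.
  CH2CO-O-COCH2: two acyl groups sharing one oxygen, –C(=O)–O–C(=O)– → anhydride.
  CH(I): halogen on an sp³ carbon → alkyl halide.
  CH(OCH3): pendant –OCH3: C–O–C with sp³ C, no adjacent C=O → ether.
  CH2OCH2: C–O–C with sp³ carbons on both sides and no adjacent C=O → ether.
  CH=CH: C=C double bond → alkene.
  CH(COOH): pendant –COOH: carbonyl C bonded to C and –OH → carboxylic acid.
  CH(COCH3): pendant –COCH3: carbonyl C bonded to two carbons → ketone.
  C≡CH: C≡C triple bond → alkyne.
Alcohol appears at: CH(CH2OH) → 1.

1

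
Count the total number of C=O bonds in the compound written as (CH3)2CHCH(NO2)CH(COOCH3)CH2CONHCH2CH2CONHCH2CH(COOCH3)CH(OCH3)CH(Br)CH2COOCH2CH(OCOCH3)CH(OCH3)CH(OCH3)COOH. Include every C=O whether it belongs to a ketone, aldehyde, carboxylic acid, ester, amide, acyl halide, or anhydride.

CH(COOCH3): ester, 1 C=O (running total 1).
CH2CONHCH2: amide, 1 C=O (running total 2).
CH2CONHCH2: amide, 1 C=O (running total 3).
CH(COOCH3): ester, 1 C=O (running total 4).
CH2COOCH2: ester, 1 C=O (running total 5).
CH(OCOCH3): ester, 1 C=O (running total 6).
COOH: carboxylic acid, 1 C=O (running total 7).

7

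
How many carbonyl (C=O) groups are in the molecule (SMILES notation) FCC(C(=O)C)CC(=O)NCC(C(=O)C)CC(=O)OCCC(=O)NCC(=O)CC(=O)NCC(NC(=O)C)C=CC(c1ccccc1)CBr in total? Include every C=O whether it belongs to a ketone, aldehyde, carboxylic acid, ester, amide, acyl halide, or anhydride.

8

CH(COCH3): ketone, 1 C=O (running total 1).
CH2CONHCH2: amide, 1 C=O (running total 2).
CH(COCH3): ketone, 1 C=O (running total 3).
CH2COOCH2: ester, 1 C=O (running total 4).
CH2CONHCH2: amide, 1 C=O (running total 5).
CO: ketone, 1 C=O (running total 6).
CH2CONHCH2: amide, 1 C=O (running total 7).
CH(NHCOCH3): amide, 1 C=O (running total 8).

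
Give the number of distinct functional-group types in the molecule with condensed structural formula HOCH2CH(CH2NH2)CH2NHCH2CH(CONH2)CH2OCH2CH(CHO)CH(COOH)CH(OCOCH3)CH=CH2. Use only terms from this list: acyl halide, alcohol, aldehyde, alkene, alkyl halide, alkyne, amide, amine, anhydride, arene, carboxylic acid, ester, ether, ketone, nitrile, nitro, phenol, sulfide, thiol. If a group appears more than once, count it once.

Working along the chain:
  HOCH2: HO– on an sp³ carbon → alcohol.
  CH(CH2NH2): pendant –CH2NH2: N on sp³ C, no adjacent C=O → amine.
  CH2NHCH2: C–N–C with sp³ carbons and no adjacent C=O → amine (secondary).
  CH(CONH2): pendant –CONH2: carbonyl C bonded to C and N → amide.
  CH2OCH2: C–O–C with sp³ carbons on both sides and no adjacent C=O → ether.
  CH(CHO): pendant –CHO: carbonyl C bonded to C and H → aldehyde.
  CH(COOH): pendant –COOH: carbonyl C bonded to C and –OH → carboxylic acid.
  CH(OCOCH3): pendant –OC(=O)CH3: an acyloxy group → ester.
  CH=CH2: C=C double bond → alkene.
Distinct types present: alcohol, aldehyde, alkene, amide, amine, carboxylic acid, ester, ether.

8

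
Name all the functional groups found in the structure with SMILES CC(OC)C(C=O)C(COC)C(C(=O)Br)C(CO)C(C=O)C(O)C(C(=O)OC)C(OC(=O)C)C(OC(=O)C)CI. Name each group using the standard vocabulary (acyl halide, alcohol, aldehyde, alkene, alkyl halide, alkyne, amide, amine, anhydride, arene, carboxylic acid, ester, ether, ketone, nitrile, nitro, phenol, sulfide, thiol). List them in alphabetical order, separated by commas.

acyl halide, alcohol, aldehyde, alkyl halide, ester, ether

Taking each segment in turn:
  CH(OCH3): pendant –OCH3: C–O–C with sp³ C, no adjacent C=O → ether.
  CH(CHO): pendant –CHO: carbonyl C bonded to C and H → aldehyde.
  CH(CH2OCH3): pendant –CH2OCH3: C–O–C linkage → ether.
  CH(COBr): pendant –C(=O)X: carbonyl C bonded to C and halogen → acyl halide.
  CH(CH2OH): pendant –CH2OH on an sp³ backbone C → alcohol.
  CH(CHO): pendant –CHO: carbonyl C bonded to C and H → aldehyde.
  CH(OH): –OH on an sp³ carbon → alcohol (secondary).
  CH(COOCH3): pendant –COOCH3: carbonyl C bonded to C and –OCH3 → ester.
  CH(OCOCH3): pendant –OC(=O)CH3: an acyloxy group → ester.
  CH(OCOCH3): pendant –OC(=O)CH3: an acyloxy group → ester.
  CH2I: halogen on an sp³ carbon → alkyl halide.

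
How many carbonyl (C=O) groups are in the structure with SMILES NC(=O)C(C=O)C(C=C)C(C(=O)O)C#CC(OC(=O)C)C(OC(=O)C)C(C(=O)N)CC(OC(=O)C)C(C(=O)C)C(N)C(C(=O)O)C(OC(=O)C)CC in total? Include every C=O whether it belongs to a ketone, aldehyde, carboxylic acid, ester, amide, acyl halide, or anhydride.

10

H2NCO: amide, 1 C=O (running total 1).
CH(CHO): aldehyde, 1 C=O (running total 2).
CH(COOH): carboxylic acid, 1 C=O (running total 3).
CH(OCOCH3): ester, 1 C=O (running total 4).
CH(OCOCH3): ester, 1 C=O (running total 5).
CH(CONH2): amide, 1 C=O (running total 6).
CH(OCOCH3): ester, 1 C=O (running total 7).
CH(COCH3): ketone, 1 C=O (running total 8).
CH(COOH): carboxylic acid, 1 C=O (running total 9).
CH(OCOCH3): ester, 1 C=O (running total 10).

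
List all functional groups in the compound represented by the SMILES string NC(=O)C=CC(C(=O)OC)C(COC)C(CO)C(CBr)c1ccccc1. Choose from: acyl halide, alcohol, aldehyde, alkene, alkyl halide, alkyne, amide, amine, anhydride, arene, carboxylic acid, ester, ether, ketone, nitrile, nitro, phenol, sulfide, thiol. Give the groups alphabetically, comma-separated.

–C(=O)NH2: carbonyl C bonded to C and to N → amide (the N is not a separate amine).
C=C double bond → alkene.
pendant –COOCH3: carbonyl C bonded to C and –OCH3 → ester.
pendant –CH2OCH3: C–O–C linkage → ether.
pendant –CH2OH on an sp³ backbone C → alcohol.
pendant –CH2X: halogen on sp³ carbon → alkyl halide.
–C6H5 phenyl ring → arene.

alcohol, alkene, alkyl halide, amide, arene, ester, ether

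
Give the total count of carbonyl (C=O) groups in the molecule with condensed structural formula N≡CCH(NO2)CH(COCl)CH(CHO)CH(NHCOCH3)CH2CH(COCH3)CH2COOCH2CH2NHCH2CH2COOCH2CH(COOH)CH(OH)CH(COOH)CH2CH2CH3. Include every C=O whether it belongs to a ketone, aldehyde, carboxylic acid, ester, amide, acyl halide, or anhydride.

8

CH(COCl): acyl halide, 1 C=O (running total 1).
CH(CHO): aldehyde, 1 C=O (running total 2).
CH(NHCOCH3): amide, 1 C=O (running total 3).
CH(COCH3): ketone, 1 C=O (running total 4).
CH2COOCH2: ester, 1 C=O (running total 5).
CH2COOCH2: ester, 1 C=O (running total 6).
CH(COOH): carboxylic acid, 1 C=O (running total 7).
CH(COOH): carboxylic acid, 1 C=O (running total 8).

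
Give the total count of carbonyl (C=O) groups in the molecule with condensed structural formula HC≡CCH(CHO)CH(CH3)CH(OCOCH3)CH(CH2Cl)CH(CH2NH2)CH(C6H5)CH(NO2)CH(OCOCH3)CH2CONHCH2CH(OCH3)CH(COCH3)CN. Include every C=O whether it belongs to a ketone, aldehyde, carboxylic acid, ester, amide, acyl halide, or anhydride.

5

CH(CHO): aldehyde, 1 C=O (running total 1).
CH(OCOCH3): ester, 1 C=O (running total 2).
CH(OCOCH3): ester, 1 C=O (running total 3).
CH2CONHCH2: amide, 1 C=O (running total 4).
CH(COCH3): ketone, 1 C=O (running total 5).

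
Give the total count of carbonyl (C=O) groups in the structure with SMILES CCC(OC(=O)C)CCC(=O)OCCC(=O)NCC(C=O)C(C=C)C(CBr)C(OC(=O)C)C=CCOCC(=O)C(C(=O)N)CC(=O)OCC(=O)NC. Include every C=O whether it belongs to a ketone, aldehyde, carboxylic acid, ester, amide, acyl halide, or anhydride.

CH(OCOCH3): ester, 1 C=O (running total 1).
CH2COOCH2: ester, 1 C=O (running total 2).
CH2CONHCH2: amide, 1 C=O (running total 3).
CH(CHO): aldehyde, 1 C=O (running total 4).
CH(OCOCH3): ester, 1 C=O (running total 5).
CO: ketone, 1 C=O (running total 6).
CH(CONH2): amide, 1 C=O (running total 7).
CH2COOCH2: ester, 1 C=O (running total 8).
CONHCH3: amide, 1 C=O (running total 9).

9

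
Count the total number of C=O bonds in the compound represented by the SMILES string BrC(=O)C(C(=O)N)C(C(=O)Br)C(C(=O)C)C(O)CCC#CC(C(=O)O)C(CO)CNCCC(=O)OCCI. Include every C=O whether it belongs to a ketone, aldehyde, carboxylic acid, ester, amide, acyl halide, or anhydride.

6

BrCO: acyl halide, 1 C=O (running total 1).
CH(CONH2): amide, 1 C=O (running total 2).
CH(COBr): acyl halide, 1 C=O (running total 3).
CH(COCH3): ketone, 1 C=O (running total 4).
CH(COOH): carboxylic acid, 1 C=O (running total 5).
CH2COOCH2: ester, 1 C=O (running total 6).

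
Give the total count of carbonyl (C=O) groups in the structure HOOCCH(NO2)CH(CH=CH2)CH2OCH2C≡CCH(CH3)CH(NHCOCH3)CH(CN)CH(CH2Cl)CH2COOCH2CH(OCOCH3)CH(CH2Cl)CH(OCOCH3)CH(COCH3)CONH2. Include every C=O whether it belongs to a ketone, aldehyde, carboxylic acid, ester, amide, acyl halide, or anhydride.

HOOC: carboxylic acid, 1 C=O (running total 1).
CH(NHCOCH3): amide, 1 C=O (running total 2).
CH2COOCH2: ester, 1 C=O (running total 3).
CH(OCOCH3): ester, 1 C=O (running total 4).
CH(OCOCH3): ester, 1 C=O (running total 5).
CH(COCH3): ketone, 1 C=O (running total 6).
CONH2: amide, 1 C=O (running total 7).

7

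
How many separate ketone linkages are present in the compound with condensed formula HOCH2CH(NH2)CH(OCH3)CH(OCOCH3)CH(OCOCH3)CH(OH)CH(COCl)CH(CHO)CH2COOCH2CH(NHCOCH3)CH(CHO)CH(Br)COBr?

0

Reading the structure from left to right:
  HOCH2: HO– on an sp³ carbon → alcohol.
  CH(NH2): –NH2 on an sp³ carbon with no adjacent C=O → amine.
  CH(OCH3): pendant –OCH3: C–O–C with sp³ C, no adjacent C=O → ether.
  CH(OCOCH3): pendant –OC(=O)CH3: an acyloxy group → ester.
  CH(OCOCH3): pendant –OC(=O)CH3: an acyloxy group → ester.
  CH(OH): –OH on an sp³ carbon → alcohol (secondary).
  CH(COCl): pendant –C(=O)X: carbonyl C bonded to C and halogen → acyl halide.
  CH(CHO): pendant –CHO: carbonyl C bonded to C and H → aldehyde.
  CH2COOCH2: –C(=O)–O–C with C on the carbonyl side → ester.
  CH(NHCOCH3): pendant –NHC(=O)CH3: N bonded to a carbonyl → amide (not amine).
  CH(CHO): pendant –CHO: carbonyl C bonded to C and H → aldehyde.
  CH(Br): halogen on an sp³ carbon → alkyl halide.
  COBr: –C(=O)Br: carbonyl C bonded to C and to a halogen → acyl halide (not alkyl halide).
No segment is a ketone: CH(OCOCH3) is ester, not ketone; CH(OCOCH3) is ester, not ketone; CH(COCl) is acyl halide, not ketone. → 0.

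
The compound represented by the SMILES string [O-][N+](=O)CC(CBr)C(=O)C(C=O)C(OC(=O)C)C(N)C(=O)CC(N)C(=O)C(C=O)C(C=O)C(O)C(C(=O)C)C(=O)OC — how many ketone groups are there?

4

–NO2 on carbon → nitro group.
pendant –CH2X: halogen on sp³ carbon → alkyl halide.
–C(=O)– with carbon on both sides → ketone.
pendant –CHO: carbonyl C bonded to C and H → aldehyde.
pendant –OC(=O)CH3: an acyloxy group → ester.
–NH2 on an sp³ carbon with no adjacent C=O → amine.
–C(=O)– with carbon on both sides → ketone.
–NH2 on an sp³ carbon with no adjacent C=O → amine.
–C(=O)– with carbon on both sides → ketone.
pendant –CHO: carbonyl C bonded to C and H → aldehyde.
pendant –CHO: carbonyl C bonded to C and H → aldehyde.
–OH on an sp³ carbon → alcohol (secondary).
pendant –COCH3: carbonyl C bonded to two carbons → ketone.
–C(=O)OCH3: carbonyl C bonded to C and to –OCH3 → ester (not ketone + ether).
Ketone appears at: CO, CO, CO, CH(COCH3) → 4.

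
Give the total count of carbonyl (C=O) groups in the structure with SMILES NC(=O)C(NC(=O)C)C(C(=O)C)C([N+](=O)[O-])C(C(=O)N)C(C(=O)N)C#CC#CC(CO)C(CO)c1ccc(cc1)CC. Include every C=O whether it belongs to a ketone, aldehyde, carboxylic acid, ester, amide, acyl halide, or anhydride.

H2NCO: amide, 1 C=O (running total 1).
CH(NHCOCH3): amide, 1 C=O (running total 2).
CH(COCH3): ketone, 1 C=O (running total 3).
CH(CONH2): amide, 1 C=O (running total 4).
CH(CONH2): amide, 1 C=O (running total 5).

5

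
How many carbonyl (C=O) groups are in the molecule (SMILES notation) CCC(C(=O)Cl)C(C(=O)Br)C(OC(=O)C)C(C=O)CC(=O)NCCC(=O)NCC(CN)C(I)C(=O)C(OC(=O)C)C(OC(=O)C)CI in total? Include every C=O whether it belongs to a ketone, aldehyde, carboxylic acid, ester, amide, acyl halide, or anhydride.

9

CH(COCl): acyl halide, 1 C=O (running total 1).
CH(COBr): acyl halide, 1 C=O (running total 2).
CH(OCOCH3): ester, 1 C=O (running total 3).
CH(CHO): aldehyde, 1 C=O (running total 4).
CH2CONHCH2: amide, 1 C=O (running total 5).
CH2CONHCH2: amide, 1 C=O (running total 6).
CO: ketone, 1 C=O (running total 7).
CH(OCOCH3): ester, 1 C=O (running total 8).
CH(OCOCH3): ester, 1 C=O (running total 9).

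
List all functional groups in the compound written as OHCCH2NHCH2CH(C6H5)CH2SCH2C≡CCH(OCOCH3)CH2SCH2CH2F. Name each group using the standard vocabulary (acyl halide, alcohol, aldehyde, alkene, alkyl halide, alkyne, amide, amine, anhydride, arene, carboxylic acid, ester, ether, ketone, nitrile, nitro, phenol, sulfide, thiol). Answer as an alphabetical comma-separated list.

aldehyde, alkyl halide, alkyne, amine, arene, ester, sulfide

terminal –CHO: carbonyl C bonded to H and C → aldehyde.
C–N–C with sp³ carbons and no adjacent C=O → amine (secondary).
pendant –C6H5: benzene ring → arene.
C–S–C linkage → sulfide (thioether).
C≡C triple bond → alkyne.
pendant –OC(=O)CH3: an acyloxy group → ester.
C–S–C linkage → sulfide (thioether).
halogen on an sp³ carbon → alkyl halide.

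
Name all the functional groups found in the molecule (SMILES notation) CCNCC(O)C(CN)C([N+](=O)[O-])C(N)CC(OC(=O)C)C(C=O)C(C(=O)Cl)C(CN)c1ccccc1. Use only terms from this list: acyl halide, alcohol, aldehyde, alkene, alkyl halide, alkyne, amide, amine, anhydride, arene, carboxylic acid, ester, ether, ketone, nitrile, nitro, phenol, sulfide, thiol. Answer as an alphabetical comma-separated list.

acyl halide, alcohol, aldehyde, amine, arene, ester, nitro

C–N–C with sp³ carbons and no adjacent C=O → amine (secondary).
–OH on an sp³ carbon → alcohol (secondary).
pendant –CH2NH2: N on sp³ C, no adjacent C=O → amine.
–NO2 on an sp³ carbon → nitro (the N=O is not a carbonyl).
–NH2 on an sp³ carbon with no adjacent C=O → amine.
pendant –OC(=O)CH3: an acyloxy group → ester.
pendant –CHO: carbonyl C bonded to C and H → aldehyde.
pendant –C(=O)X: carbonyl C bonded to C and halogen → acyl halide.
pendant –CH2NH2: N on sp³ C, no adjacent C=O → amine.
–C6H5 phenyl ring → arene.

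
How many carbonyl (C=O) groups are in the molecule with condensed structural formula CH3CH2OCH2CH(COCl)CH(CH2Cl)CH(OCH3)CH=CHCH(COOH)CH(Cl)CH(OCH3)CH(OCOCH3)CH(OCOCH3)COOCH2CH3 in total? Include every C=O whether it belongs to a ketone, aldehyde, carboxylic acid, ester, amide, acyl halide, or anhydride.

5

CH(COCl): acyl halide, 1 C=O (running total 1).
CH(COOH): carboxylic acid, 1 C=O (running total 2).
CH(OCOCH3): ester, 1 C=O (running total 3).
CH(OCOCH3): ester, 1 C=O (running total 4).
COOCH2CH3: ester, 1 C=O (running total 5).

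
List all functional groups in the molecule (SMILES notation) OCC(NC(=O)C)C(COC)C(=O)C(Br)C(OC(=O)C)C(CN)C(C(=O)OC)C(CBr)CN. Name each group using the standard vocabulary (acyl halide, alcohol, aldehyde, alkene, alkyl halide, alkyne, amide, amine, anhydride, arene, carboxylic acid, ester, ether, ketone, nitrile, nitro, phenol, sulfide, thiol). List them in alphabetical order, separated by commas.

Taking each segment in turn:
  HOCH2: HO– on an sp³ carbon → alcohol.
  CH(NHCOCH3): pendant –NHC(=O)CH3: N bonded to a carbonyl → amide (not amine).
  CH(CH2OCH3): pendant –CH2OCH3: C–O–C linkage → ether.
  CO: –C(=O)– with carbon on both sides → ketone.
  CH(Br): halogen on an sp³ carbon → alkyl halide.
  CH(OCOCH3): pendant –OC(=O)CH3: an acyloxy group → ester.
  CH(CH2NH2): pendant –CH2NH2: N on sp³ C, no adjacent C=O → amine.
  CH(COOCH3): pendant –COOCH3: carbonyl C bonded to C and –OCH3 → ester.
  CH(CH2Br): pendant –CH2X: halogen on sp³ carbon → alkyl halide.
  CH2NH2: –NH2 on an sp³ carbon with no adjacent C=O → amine.

alcohol, alkyl halide, amide, amine, ester, ether, ketone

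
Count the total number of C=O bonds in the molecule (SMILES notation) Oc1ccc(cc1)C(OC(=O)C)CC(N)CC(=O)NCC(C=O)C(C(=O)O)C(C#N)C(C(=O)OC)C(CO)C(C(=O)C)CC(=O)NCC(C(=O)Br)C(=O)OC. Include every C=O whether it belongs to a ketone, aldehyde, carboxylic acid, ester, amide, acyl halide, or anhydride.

9

CH(OCOCH3): ester, 1 C=O (running total 1).
CH2CONHCH2: amide, 1 C=O (running total 2).
CH(CHO): aldehyde, 1 C=O (running total 3).
CH(COOH): carboxylic acid, 1 C=O (running total 4).
CH(COOCH3): ester, 1 C=O (running total 5).
CH(COCH3): ketone, 1 C=O (running total 6).
CH2CONHCH2: amide, 1 C=O (running total 7).
CH(COBr): acyl halide, 1 C=O (running total 8).
COOCH3: ester, 1 C=O (running total 9).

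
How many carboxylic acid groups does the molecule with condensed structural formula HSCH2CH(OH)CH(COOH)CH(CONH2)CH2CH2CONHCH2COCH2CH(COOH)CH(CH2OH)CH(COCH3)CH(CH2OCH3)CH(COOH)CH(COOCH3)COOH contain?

Taking each segment in turn:
  HSCH2: –SH on an sp³ carbon → thiol.
  CH(OH): –OH on an sp³ carbon → alcohol (secondary).
  CH(COOH): pendant –COOH: carbonyl C bonded to C and –OH → carboxylic acid.
  CH(CONH2): pendant –CONH2: carbonyl C bonded to C and N → amide.
  CH2CONHCH2: –C(=O)–N– linkage → amide (the N is not an amine).
  CO: –C(=O)– with carbon on both sides → ketone.
  CH(COOH): pendant –COOH: carbonyl C bonded to C and –OH → carboxylic acid.
  CH(CH2OH): pendant –CH2OH on an sp³ backbone C → alcohol.
  CH(COCH3): pendant –COCH3: carbonyl C bonded to two carbons → ketone.
  CH(CH2OCH3): pendant –CH2OCH3: C–O–C linkage → ether.
  CH(COOH): pendant –COOH: carbonyl C bonded to C and –OH → carboxylic acid.
  CH(COOCH3): pendant –COOCH3: carbonyl C bonded to C and –OCH3 → ester.
  COOH: –COOH: carbonyl C bonded to –OH and C → carboxylic acid (the –OH is not a separate alcohol).
Carboxylic acid appears at: CH(COOH), CH(COOH), CH(COOH), COOH → 4.

4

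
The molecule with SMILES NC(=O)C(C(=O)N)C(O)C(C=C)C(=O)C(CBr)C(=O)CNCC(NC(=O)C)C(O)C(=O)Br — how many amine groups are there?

1

–C(=O)NH2: carbonyl C bonded to C and to N → amide (the N is not a separate amine).
pendant –CONH2: carbonyl C bonded to C and N → amide.
–OH on an sp³ carbon → alcohol (secondary).
pendant –CH=CH2: C=C double bond → alkene.
–C(=O)– with carbon on both sides → ketone.
pendant –CH2X: halogen on sp³ carbon → alkyl halide.
–C(=O)– with carbon on both sides → ketone.
C–N–C with sp³ carbons and no adjacent C=O → amine (secondary).
pendant –NHC(=O)CH3: N bonded to a carbonyl → amide (not amine).
–OH on an sp³ carbon → alcohol (secondary).
–C(=O)Br: carbonyl C bonded to C and to a halogen → acyl halide (not alkyl halide).
Amine appears at: CH2NHCH2 → 1.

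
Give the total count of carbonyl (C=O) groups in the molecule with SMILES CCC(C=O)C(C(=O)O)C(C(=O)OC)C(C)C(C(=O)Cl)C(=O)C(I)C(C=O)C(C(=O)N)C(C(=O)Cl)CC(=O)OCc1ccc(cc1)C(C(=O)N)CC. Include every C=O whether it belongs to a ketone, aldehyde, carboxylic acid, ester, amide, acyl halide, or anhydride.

CH(CHO): aldehyde, 1 C=O (running total 1).
CH(COOH): carboxylic acid, 1 C=O (running total 2).
CH(COOCH3): ester, 1 C=O (running total 3).
CH(COCl): acyl halide, 1 C=O (running total 4).
CO: ketone, 1 C=O (running total 5).
CH(CHO): aldehyde, 1 C=O (running total 6).
CH(CONH2): amide, 1 C=O (running total 7).
CH(COCl): acyl halide, 1 C=O (running total 8).
CH2COOCH2: ester, 1 C=O (running total 9).
CH(CONH2): amide, 1 C=O (running total 10).

10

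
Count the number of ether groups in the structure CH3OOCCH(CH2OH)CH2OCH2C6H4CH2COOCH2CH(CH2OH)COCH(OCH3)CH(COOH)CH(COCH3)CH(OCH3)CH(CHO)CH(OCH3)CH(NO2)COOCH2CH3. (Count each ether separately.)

Reading the structure from left to right:
  CH3OOC: CH3O–C(=O)–: carbonyl C bonded to C and to –OCH3 → ester (not ketone + ether).
  CH(CH2OH): pendant –CH2OH on an sp³ backbone C → alcohol.
  CH2OCH2: C–O–C with sp³ carbons on both sides and no adjacent C=O → ether.
  C6H4: para-disubstituted benzene ring → arene.
  CH2COOCH2: –C(=O)–O–C with C on the carbonyl side → ester.
  CH(CH2OH): pendant –CH2OH on an sp³ backbone C → alcohol.
  CO: –C(=O)– with carbon on both sides → ketone.
  CH(OCH3): pendant –OCH3: C–O–C with sp³ C, no adjacent C=O → ether.
  CH(COOH): pendant –COOH: carbonyl C bonded to C and –OH → carboxylic acid.
  CH(COCH3): pendant –COCH3: carbonyl C bonded to two carbons → ketone.
  CH(OCH3): pendant –OCH3: C–O–C with sp³ C, no adjacent C=O → ether.
  CH(CHO): pendant –CHO: carbonyl C bonded to C and H → aldehyde.
  CH(OCH3): pendant –OCH3: C–O–C with sp³ C, no adjacent C=O → ether.
  CH(NO2): –NO2 on an sp³ carbon → nitro (the N=O is not a carbonyl).
  COOCH2CH3: –C(=O)OCH2CH3: carbonyl C bonded to C and to –OEt → ester.
Ether appears at: CH2OCH2, CH(OCH3), CH(OCH3), CH(OCH3) → 4.

4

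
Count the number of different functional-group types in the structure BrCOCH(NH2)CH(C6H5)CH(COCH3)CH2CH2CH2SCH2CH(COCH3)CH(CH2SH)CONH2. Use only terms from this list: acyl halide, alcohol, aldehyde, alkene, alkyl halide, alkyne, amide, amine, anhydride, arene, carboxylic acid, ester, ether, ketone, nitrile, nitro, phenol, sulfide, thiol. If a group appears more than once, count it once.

7

Working along the chain:
  BrCO: –C(=O)Br: carbonyl C bonded to C and to a halogen → acyl halide (not alkyl halide).
  CH(NH2): –NH2 on an sp³ carbon with no adjacent C=O → amine.
  CH(C6H5): pendant –C6H5: benzene ring → arene.
  CH(COCH3): pendant –COCH3: carbonyl C bonded to two carbons → ketone.
  CH2SCH2: C–S–C linkage → sulfide (thioether).
  CH(COCH3): pendant –COCH3: carbonyl C bonded to two carbons → ketone.
  CH(CH2SH): pendant –CH2SH → thiol.
  CONH2: –C(=O)NH2: carbonyl C bonded to C and to N → amide (the N is not a separate amine).
Distinct types present: acyl halide, amide, amine, arene, ketone, sulfide, thiol.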